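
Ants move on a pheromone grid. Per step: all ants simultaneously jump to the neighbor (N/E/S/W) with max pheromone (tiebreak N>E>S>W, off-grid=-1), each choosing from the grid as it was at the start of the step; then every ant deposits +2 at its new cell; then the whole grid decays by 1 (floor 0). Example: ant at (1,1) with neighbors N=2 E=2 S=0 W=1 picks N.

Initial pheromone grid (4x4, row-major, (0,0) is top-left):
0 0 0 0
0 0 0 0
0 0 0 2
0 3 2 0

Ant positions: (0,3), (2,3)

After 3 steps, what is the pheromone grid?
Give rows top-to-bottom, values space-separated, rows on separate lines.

After step 1: ants at (1,3),(1,3)
  0 0 0 0
  0 0 0 3
  0 0 0 1
  0 2 1 0
After step 2: ants at (2,3),(2,3)
  0 0 0 0
  0 0 0 2
  0 0 0 4
  0 1 0 0
After step 3: ants at (1,3),(1,3)
  0 0 0 0
  0 0 0 5
  0 0 0 3
  0 0 0 0

0 0 0 0
0 0 0 5
0 0 0 3
0 0 0 0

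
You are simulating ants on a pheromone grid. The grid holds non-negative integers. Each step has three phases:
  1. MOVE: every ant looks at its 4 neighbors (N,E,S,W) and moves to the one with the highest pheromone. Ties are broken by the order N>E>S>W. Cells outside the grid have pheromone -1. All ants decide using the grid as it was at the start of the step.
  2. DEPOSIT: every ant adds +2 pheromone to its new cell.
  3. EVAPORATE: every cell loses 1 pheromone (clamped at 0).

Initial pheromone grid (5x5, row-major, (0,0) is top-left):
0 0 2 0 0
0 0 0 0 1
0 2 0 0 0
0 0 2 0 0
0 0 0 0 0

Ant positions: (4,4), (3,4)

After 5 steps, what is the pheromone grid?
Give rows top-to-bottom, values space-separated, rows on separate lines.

After step 1: ants at (3,4),(2,4)
  0 0 1 0 0
  0 0 0 0 0
  0 1 0 0 1
  0 0 1 0 1
  0 0 0 0 0
After step 2: ants at (2,4),(3,4)
  0 0 0 0 0
  0 0 0 0 0
  0 0 0 0 2
  0 0 0 0 2
  0 0 0 0 0
After step 3: ants at (3,4),(2,4)
  0 0 0 0 0
  0 0 0 0 0
  0 0 0 0 3
  0 0 0 0 3
  0 0 0 0 0
After step 4: ants at (2,4),(3,4)
  0 0 0 0 0
  0 0 0 0 0
  0 0 0 0 4
  0 0 0 0 4
  0 0 0 0 0
After step 5: ants at (3,4),(2,4)
  0 0 0 0 0
  0 0 0 0 0
  0 0 0 0 5
  0 0 0 0 5
  0 0 0 0 0

0 0 0 0 0
0 0 0 0 0
0 0 0 0 5
0 0 0 0 5
0 0 0 0 0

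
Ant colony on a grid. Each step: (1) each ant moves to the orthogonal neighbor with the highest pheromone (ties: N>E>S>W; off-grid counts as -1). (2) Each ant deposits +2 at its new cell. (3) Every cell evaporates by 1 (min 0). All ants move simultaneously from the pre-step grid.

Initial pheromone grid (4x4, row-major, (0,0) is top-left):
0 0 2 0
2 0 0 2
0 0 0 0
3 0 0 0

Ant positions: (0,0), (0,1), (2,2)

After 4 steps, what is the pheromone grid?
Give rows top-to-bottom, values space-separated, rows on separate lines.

After step 1: ants at (1,0),(0,2),(1,2)
  0 0 3 0
  3 0 1 1
  0 0 0 0
  2 0 0 0
After step 2: ants at (0,0),(1,2),(0,2)
  1 0 4 0
  2 0 2 0
  0 0 0 0
  1 0 0 0
After step 3: ants at (1,0),(0,2),(1,2)
  0 0 5 0
  3 0 3 0
  0 0 0 0
  0 0 0 0
After step 4: ants at (0,0),(1,2),(0,2)
  1 0 6 0
  2 0 4 0
  0 0 0 0
  0 0 0 0

1 0 6 0
2 0 4 0
0 0 0 0
0 0 0 0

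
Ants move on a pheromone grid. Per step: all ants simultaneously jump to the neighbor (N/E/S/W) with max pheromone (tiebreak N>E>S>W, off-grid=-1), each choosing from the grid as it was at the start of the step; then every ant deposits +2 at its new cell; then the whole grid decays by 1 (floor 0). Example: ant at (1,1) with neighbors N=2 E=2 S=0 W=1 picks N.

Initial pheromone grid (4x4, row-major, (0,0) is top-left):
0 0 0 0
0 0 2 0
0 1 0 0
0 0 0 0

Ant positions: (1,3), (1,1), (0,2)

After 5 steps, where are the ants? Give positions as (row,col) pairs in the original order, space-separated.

Step 1: ant0:(1,3)->W->(1,2) | ant1:(1,1)->E->(1,2) | ant2:(0,2)->S->(1,2)
  grid max=7 at (1,2)
Step 2: ant0:(1,2)->N->(0,2) | ant1:(1,2)->N->(0,2) | ant2:(1,2)->N->(0,2)
  grid max=6 at (1,2)
Step 3: ant0:(0,2)->S->(1,2) | ant1:(0,2)->S->(1,2) | ant2:(0,2)->S->(1,2)
  grid max=11 at (1,2)
Step 4: ant0:(1,2)->N->(0,2) | ant1:(1,2)->N->(0,2) | ant2:(1,2)->N->(0,2)
  grid max=10 at (1,2)
Step 5: ant0:(0,2)->S->(1,2) | ant1:(0,2)->S->(1,2) | ant2:(0,2)->S->(1,2)
  grid max=15 at (1,2)

(1,2) (1,2) (1,2)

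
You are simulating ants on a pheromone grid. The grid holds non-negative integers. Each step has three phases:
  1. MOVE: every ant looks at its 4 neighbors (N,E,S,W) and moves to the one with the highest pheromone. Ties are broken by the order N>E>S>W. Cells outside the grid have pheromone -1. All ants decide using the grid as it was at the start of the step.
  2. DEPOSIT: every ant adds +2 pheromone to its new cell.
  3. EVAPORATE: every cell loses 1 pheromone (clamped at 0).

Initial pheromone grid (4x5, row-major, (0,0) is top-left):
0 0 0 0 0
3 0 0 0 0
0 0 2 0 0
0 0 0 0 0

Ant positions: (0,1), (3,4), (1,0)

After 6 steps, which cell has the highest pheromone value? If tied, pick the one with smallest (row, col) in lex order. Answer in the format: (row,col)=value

Step 1: ant0:(0,1)->E->(0,2) | ant1:(3,4)->N->(2,4) | ant2:(1,0)->N->(0,0)
  grid max=2 at (1,0)
Step 2: ant0:(0,2)->E->(0,3) | ant1:(2,4)->N->(1,4) | ant2:(0,0)->S->(1,0)
  grid max=3 at (1,0)
Step 3: ant0:(0,3)->E->(0,4) | ant1:(1,4)->N->(0,4) | ant2:(1,0)->N->(0,0)
  grid max=3 at (0,4)
Step 4: ant0:(0,4)->S->(1,4) | ant1:(0,4)->S->(1,4) | ant2:(0,0)->S->(1,0)
  grid max=3 at (1,0)
Step 5: ant0:(1,4)->N->(0,4) | ant1:(1,4)->N->(0,4) | ant2:(1,0)->N->(0,0)
  grid max=5 at (0,4)
Step 6: ant0:(0,4)->S->(1,4) | ant1:(0,4)->S->(1,4) | ant2:(0,0)->S->(1,0)
  grid max=5 at (1,4)
Final grid:
  0 0 0 0 4
  3 0 0 0 5
  0 0 0 0 0
  0 0 0 0 0
Max pheromone 5 at (1,4)

Answer: (1,4)=5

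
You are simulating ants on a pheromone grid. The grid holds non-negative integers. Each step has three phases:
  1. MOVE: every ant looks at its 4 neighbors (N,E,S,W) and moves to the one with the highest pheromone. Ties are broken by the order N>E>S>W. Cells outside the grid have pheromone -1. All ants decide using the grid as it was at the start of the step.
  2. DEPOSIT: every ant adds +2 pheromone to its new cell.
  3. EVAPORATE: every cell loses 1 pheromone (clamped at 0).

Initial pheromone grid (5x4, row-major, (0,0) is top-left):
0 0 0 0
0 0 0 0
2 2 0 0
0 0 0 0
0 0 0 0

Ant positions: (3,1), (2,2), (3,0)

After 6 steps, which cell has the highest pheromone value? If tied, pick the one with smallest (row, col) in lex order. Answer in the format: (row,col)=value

Answer: (2,0)=14

Derivation:
Step 1: ant0:(3,1)->N->(2,1) | ant1:(2,2)->W->(2,1) | ant2:(3,0)->N->(2,0)
  grid max=5 at (2,1)
Step 2: ant0:(2,1)->W->(2,0) | ant1:(2,1)->W->(2,0) | ant2:(2,0)->E->(2,1)
  grid max=6 at (2,0)
Step 3: ant0:(2,0)->E->(2,1) | ant1:(2,0)->E->(2,1) | ant2:(2,1)->W->(2,0)
  grid max=9 at (2,1)
Step 4: ant0:(2,1)->W->(2,0) | ant1:(2,1)->W->(2,0) | ant2:(2,0)->E->(2,1)
  grid max=10 at (2,0)
Step 5: ant0:(2,0)->E->(2,1) | ant1:(2,0)->E->(2,1) | ant2:(2,1)->W->(2,0)
  grid max=13 at (2,1)
Step 6: ant0:(2,1)->W->(2,0) | ant1:(2,1)->W->(2,0) | ant2:(2,0)->E->(2,1)
  grid max=14 at (2,0)
Final grid:
  0 0 0 0
  0 0 0 0
  14 14 0 0
  0 0 0 0
  0 0 0 0
Max pheromone 14 at (2,0)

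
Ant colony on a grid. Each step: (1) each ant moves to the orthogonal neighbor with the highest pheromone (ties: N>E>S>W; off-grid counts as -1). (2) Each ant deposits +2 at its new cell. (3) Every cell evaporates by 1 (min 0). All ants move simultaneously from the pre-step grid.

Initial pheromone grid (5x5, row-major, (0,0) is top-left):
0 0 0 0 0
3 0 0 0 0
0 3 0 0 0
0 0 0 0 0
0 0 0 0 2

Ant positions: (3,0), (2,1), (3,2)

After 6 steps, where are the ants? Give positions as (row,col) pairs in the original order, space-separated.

Step 1: ant0:(3,0)->N->(2,0) | ant1:(2,1)->N->(1,1) | ant2:(3,2)->N->(2,2)
  grid max=2 at (1,0)
Step 2: ant0:(2,0)->N->(1,0) | ant1:(1,1)->S->(2,1) | ant2:(2,2)->W->(2,1)
  grid max=5 at (2,1)
Step 3: ant0:(1,0)->N->(0,0) | ant1:(2,1)->N->(1,1) | ant2:(2,1)->N->(1,1)
  grid max=4 at (2,1)
Step 4: ant0:(0,0)->S->(1,0) | ant1:(1,1)->S->(2,1) | ant2:(1,1)->S->(2,1)
  grid max=7 at (2,1)
Step 5: ant0:(1,0)->E->(1,1) | ant1:(2,1)->N->(1,1) | ant2:(2,1)->N->(1,1)
  grid max=7 at (1,1)
Step 6: ant0:(1,1)->S->(2,1) | ant1:(1,1)->S->(2,1) | ant2:(1,1)->S->(2,1)
  grid max=11 at (2,1)

(2,1) (2,1) (2,1)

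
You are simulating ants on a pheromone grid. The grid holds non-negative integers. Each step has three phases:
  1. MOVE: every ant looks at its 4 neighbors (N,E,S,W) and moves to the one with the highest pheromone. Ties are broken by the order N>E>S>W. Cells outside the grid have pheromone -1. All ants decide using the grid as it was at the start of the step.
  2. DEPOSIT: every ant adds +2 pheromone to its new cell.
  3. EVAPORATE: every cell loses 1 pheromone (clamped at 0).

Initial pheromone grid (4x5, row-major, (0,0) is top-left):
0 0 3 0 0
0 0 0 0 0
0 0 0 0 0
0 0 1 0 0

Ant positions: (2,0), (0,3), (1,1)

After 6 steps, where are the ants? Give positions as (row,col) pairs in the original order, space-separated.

Step 1: ant0:(2,0)->N->(1,0) | ant1:(0,3)->W->(0,2) | ant2:(1,1)->N->(0,1)
  grid max=4 at (0,2)
Step 2: ant0:(1,0)->N->(0,0) | ant1:(0,2)->W->(0,1) | ant2:(0,1)->E->(0,2)
  grid max=5 at (0,2)
Step 3: ant0:(0,0)->E->(0,1) | ant1:(0,1)->E->(0,2) | ant2:(0,2)->W->(0,1)
  grid max=6 at (0,2)
Step 4: ant0:(0,1)->E->(0,2) | ant1:(0,2)->W->(0,1) | ant2:(0,1)->E->(0,2)
  grid max=9 at (0,2)
Step 5: ant0:(0,2)->W->(0,1) | ant1:(0,1)->E->(0,2) | ant2:(0,2)->W->(0,1)
  grid max=10 at (0,2)
Step 6: ant0:(0,1)->E->(0,2) | ant1:(0,2)->W->(0,1) | ant2:(0,1)->E->(0,2)
  grid max=13 at (0,2)

(0,2) (0,1) (0,2)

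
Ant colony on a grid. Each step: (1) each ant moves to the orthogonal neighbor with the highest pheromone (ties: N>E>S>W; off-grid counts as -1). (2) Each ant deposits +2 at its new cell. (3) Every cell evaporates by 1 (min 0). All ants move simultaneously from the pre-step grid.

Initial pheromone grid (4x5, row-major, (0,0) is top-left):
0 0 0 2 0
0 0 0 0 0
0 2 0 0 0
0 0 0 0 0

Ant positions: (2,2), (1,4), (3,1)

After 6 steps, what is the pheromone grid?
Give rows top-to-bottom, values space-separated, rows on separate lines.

After step 1: ants at (2,1),(0,4),(2,1)
  0 0 0 1 1
  0 0 0 0 0
  0 5 0 0 0
  0 0 0 0 0
After step 2: ants at (1,1),(0,3),(1,1)
  0 0 0 2 0
  0 3 0 0 0
  0 4 0 0 0
  0 0 0 0 0
After step 3: ants at (2,1),(0,4),(2,1)
  0 0 0 1 1
  0 2 0 0 0
  0 7 0 0 0
  0 0 0 0 0
After step 4: ants at (1,1),(0,3),(1,1)
  0 0 0 2 0
  0 5 0 0 0
  0 6 0 0 0
  0 0 0 0 0
After step 5: ants at (2,1),(0,4),(2,1)
  0 0 0 1 1
  0 4 0 0 0
  0 9 0 0 0
  0 0 0 0 0
After step 6: ants at (1,1),(0,3),(1,1)
  0 0 0 2 0
  0 7 0 0 0
  0 8 0 0 0
  0 0 0 0 0

0 0 0 2 0
0 7 0 0 0
0 8 0 0 0
0 0 0 0 0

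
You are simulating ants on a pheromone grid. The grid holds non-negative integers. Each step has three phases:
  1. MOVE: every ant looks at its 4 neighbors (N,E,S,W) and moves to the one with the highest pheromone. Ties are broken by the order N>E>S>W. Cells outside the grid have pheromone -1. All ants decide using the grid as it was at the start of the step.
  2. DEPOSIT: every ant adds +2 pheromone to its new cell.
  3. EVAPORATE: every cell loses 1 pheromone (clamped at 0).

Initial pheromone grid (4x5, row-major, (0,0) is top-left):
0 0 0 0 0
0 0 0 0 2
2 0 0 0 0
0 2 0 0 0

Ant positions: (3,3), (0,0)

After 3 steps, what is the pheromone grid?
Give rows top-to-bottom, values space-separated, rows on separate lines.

After step 1: ants at (2,3),(0,1)
  0 1 0 0 0
  0 0 0 0 1
  1 0 0 1 0
  0 1 0 0 0
After step 2: ants at (1,3),(0,2)
  0 0 1 0 0
  0 0 0 1 0
  0 0 0 0 0
  0 0 0 0 0
After step 3: ants at (0,3),(0,3)
  0 0 0 3 0
  0 0 0 0 0
  0 0 0 0 0
  0 0 0 0 0

0 0 0 3 0
0 0 0 0 0
0 0 0 0 0
0 0 0 0 0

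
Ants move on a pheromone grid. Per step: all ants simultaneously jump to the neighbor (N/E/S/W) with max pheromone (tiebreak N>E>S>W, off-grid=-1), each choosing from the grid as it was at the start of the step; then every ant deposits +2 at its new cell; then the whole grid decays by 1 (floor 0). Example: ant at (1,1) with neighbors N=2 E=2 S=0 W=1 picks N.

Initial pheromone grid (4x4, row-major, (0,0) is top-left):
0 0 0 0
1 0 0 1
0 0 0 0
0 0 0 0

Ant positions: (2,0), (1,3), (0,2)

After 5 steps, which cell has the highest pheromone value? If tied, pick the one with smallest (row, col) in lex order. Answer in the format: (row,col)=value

Answer: (0,3)=7

Derivation:
Step 1: ant0:(2,0)->N->(1,0) | ant1:(1,3)->N->(0,3) | ant2:(0,2)->E->(0,3)
  grid max=3 at (0,3)
Step 2: ant0:(1,0)->N->(0,0) | ant1:(0,3)->S->(1,3) | ant2:(0,3)->S->(1,3)
  grid max=3 at (1,3)
Step 3: ant0:(0,0)->S->(1,0) | ant1:(1,3)->N->(0,3) | ant2:(1,3)->N->(0,3)
  grid max=5 at (0,3)
Step 4: ant0:(1,0)->N->(0,0) | ant1:(0,3)->S->(1,3) | ant2:(0,3)->S->(1,3)
  grid max=5 at (1,3)
Step 5: ant0:(0,0)->S->(1,0) | ant1:(1,3)->N->(0,3) | ant2:(1,3)->N->(0,3)
  grid max=7 at (0,3)
Final grid:
  0 0 0 7
  2 0 0 4
  0 0 0 0
  0 0 0 0
Max pheromone 7 at (0,3)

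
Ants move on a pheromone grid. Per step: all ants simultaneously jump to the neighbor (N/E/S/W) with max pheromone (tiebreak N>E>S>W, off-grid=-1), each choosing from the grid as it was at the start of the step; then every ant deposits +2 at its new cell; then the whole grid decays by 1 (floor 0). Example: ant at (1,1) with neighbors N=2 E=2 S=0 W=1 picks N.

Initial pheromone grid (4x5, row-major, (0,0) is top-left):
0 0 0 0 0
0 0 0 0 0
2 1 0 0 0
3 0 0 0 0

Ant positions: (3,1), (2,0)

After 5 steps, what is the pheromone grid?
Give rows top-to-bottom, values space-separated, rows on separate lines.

After step 1: ants at (3,0),(3,0)
  0 0 0 0 0
  0 0 0 0 0
  1 0 0 0 0
  6 0 0 0 0
After step 2: ants at (2,0),(2,0)
  0 0 0 0 0
  0 0 0 0 0
  4 0 0 0 0
  5 0 0 0 0
After step 3: ants at (3,0),(3,0)
  0 0 0 0 0
  0 0 0 0 0
  3 0 0 0 0
  8 0 0 0 0
After step 4: ants at (2,0),(2,0)
  0 0 0 0 0
  0 0 0 0 0
  6 0 0 0 0
  7 0 0 0 0
After step 5: ants at (3,0),(3,0)
  0 0 0 0 0
  0 0 0 0 0
  5 0 0 0 0
  10 0 0 0 0

0 0 0 0 0
0 0 0 0 0
5 0 0 0 0
10 0 0 0 0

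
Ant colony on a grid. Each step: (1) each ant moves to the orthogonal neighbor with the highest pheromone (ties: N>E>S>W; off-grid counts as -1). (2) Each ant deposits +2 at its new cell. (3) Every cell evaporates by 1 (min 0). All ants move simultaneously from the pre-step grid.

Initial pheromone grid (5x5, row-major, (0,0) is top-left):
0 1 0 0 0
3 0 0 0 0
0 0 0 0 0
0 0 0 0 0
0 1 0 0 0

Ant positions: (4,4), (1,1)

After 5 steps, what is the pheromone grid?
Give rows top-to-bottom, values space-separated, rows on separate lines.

After step 1: ants at (3,4),(1,0)
  0 0 0 0 0
  4 0 0 0 0
  0 0 0 0 0
  0 0 0 0 1
  0 0 0 0 0
After step 2: ants at (2,4),(0,0)
  1 0 0 0 0
  3 0 0 0 0
  0 0 0 0 1
  0 0 0 0 0
  0 0 0 0 0
After step 3: ants at (1,4),(1,0)
  0 0 0 0 0
  4 0 0 0 1
  0 0 0 0 0
  0 0 0 0 0
  0 0 0 0 0
After step 4: ants at (0,4),(0,0)
  1 0 0 0 1
  3 0 0 0 0
  0 0 0 0 0
  0 0 0 0 0
  0 0 0 0 0
After step 5: ants at (1,4),(1,0)
  0 0 0 0 0
  4 0 0 0 1
  0 0 0 0 0
  0 0 0 0 0
  0 0 0 0 0

0 0 0 0 0
4 0 0 0 1
0 0 0 0 0
0 0 0 0 0
0 0 0 0 0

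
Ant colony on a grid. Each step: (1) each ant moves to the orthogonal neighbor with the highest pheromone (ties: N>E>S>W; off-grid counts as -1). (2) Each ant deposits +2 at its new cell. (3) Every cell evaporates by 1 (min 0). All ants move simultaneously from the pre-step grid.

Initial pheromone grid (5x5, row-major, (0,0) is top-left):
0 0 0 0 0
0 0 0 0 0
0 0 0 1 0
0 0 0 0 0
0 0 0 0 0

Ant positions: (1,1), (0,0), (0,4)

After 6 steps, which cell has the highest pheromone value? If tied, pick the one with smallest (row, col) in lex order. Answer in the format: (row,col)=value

Answer: (0,2)=7

Derivation:
Step 1: ant0:(1,1)->N->(0,1) | ant1:(0,0)->E->(0,1) | ant2:(0,4)->S->(1,4)
  grid max=3 at (0,1)
Step 2: ant0:(0,1)->E->(0,2) | ant1:(0,1)->E->(0,2) | ant2:(1,4)->N->(0,4)
  grid max=3 at (0,2)
Step 3: ant0:(0,2)->W->(0,1) | ant1:(0,2)->W->(0,1) | ant2:(0,4)->S->(1,4)
  grid max=5 at (0,1)
Step 4: ant0:(0,1)->E->(0,2) | ant1:(0,1)->E->(0,2) | ant2:(1,4)->N->(0,4)
  grid max=5 at (0,2)
Step 5: ant0:(0,2)->W->(0,1) | ant1:(0,2)->W->(0,1) | ant2:(0,4)->S->(1,4)
  grid max=7 at (0,1)
Step 6: ant0:(0,1)->E->(0,2) | ant1:(0,1)->E->(0,2) | ant2:(1,4)->N->(0,4)
  grid max=7 at (0,2)
Final grid:
  0 6 7 0 1
  0 0 0 0 0
  0 0 0 0 0
  0 0 0 0 0
  0 0 0 0 0
Max pheromone 7 at (0,2)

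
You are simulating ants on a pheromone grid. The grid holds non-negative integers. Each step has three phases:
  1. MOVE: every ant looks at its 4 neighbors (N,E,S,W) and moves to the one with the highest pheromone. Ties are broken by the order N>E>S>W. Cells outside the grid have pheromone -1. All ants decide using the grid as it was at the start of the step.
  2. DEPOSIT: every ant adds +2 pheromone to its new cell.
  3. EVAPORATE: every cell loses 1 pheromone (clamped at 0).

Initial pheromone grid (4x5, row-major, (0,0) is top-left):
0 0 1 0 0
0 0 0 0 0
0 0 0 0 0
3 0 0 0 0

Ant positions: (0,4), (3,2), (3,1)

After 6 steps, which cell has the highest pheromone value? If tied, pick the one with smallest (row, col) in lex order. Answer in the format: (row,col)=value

Answer: (0,3)=3

Derivation:
Step 1: ant0:(0,4)->S->(1,4) | ant1:(3,2)->N->(2,2) | ant2:(3,1)->W->(3,0)
  grid max=4 at (3,0)
Step 2: ant0:(1,4)->N->(0,4) | ant1:(2,2)->N->(1,2) | ant2:(3,0)->N->(2,0)
  grid max=3 at (3,0)
Step 3: ant0:(0,4)->S->(1,4) | ant1:(1,2)->N->(0,2) | ant2:(2,0)->S->(3,0)
  grid max=4 at (3,0)
Step 4: ant0:(1,4)->N->(0,4) | ant1:(0,2)->E->(0,3) | ant2:(3,0)->N->(2,0)
  grid max=3 at (3,0)
Step 5: ant0:(0,4)->W->(0,3) | ant1:(0,3)->E->(0,4) | ant2:(2,0)->S->(3,0)
  grid max=4 at (3,0)
Step 6: ant0:(0,3)->E->(0,4) | ant1:(0,4)->W->(0,3) | ant2:(3,0)->N->(2,0)
  grid max=3 at (0,3)
Final grid:
  0 0 0 3 3
  0 0 0 0 0
  1 0 0 0 0
  3 0 0 0 0
Max pheromone 3 at (0,3)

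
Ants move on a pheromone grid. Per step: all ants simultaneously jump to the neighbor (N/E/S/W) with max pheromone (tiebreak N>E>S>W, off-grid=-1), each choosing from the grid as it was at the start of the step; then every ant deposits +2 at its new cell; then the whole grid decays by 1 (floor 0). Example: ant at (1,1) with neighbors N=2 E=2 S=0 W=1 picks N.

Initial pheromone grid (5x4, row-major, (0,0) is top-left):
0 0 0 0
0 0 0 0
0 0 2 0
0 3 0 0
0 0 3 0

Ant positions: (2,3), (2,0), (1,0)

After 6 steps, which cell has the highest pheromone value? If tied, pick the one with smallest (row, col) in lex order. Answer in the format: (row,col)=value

Step 1: ant0:(2,3)->W->(2,2) | ant1:(2,0)->N->(1,0) | ant2:(1,0)->N->(0,0)
  grid max=3 at (2,2)
Step 2: ant0:(2,2)->N->(1,2) | ant1:(1,0)->N->(0,0) | ant2:(0,0)->S->(1,0)
  grid max=2 at (0,0)
Step 3: ant0:(1,2)->S->(2,2) | ant1:(0,0)->S->(1,0) | ant2:(1,0)->N->(0,0)
  grid max=3 at (0,0)
Step 4: ant0:(2,2)->N->(1,2) | ant1:(1,0)->N->(0,0) | ant2:(0,0)->S->(1,0)
  grid max=4 at (0,0)
Step 5: ant0:(1,2)->S->(2,2) | ant1:(0,0)->S->(1,0) | ant2:(1,0)->N->(0,0)
  grid max=5 at (0,0)
Step 6: ant0:(2,2)->N->(1,2) | ant1:(1,0)->N->(0,0) | ant2:(0,0)->S->(1,0)
  grid max=6 at (0,0)
Final grid:
  6 0 0 0
  6 0 1 0
  0 0 2 0
  0 0 0 0
  0 0 0 0
Max pheromone 6 at (0,0)

Answer: (0,0)=6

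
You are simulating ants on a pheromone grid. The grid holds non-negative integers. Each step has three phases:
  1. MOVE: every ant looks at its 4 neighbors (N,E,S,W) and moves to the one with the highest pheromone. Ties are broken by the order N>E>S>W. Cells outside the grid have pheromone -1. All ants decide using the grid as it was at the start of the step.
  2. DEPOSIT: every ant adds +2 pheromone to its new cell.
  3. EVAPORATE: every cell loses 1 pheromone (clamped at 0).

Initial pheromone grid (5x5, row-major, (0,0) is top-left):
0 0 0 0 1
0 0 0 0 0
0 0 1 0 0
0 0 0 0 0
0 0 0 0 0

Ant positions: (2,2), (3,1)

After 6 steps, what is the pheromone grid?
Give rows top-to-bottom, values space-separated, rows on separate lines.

After step 1: ants at (1,2),(2,1)
  0 0 0 0 0
  0 0 1 0 0
  0 1 0 0 0
  0 0 0 0 0
  0 0 0 0 0
After step 2: ants at (0,2),(1,1)
  0 0 1 0 0
  0 1 0 0 0
  0 0 0 0 0
  0 0 0 0 0
  0 0 0 0 0
After step 3: ants at (0,3),(0,1)
  0 1 0 1 0
  0 0 0 0 0
  0 0 0 0 0
  0 0 0 0 0
  0 0 0 0 0
After step 4: ants at (0,4),(0,2)
  0 0 1 0 1
  0 0 0 0 0
  0 0 0 0 0
  0 0 0 0 0
  0 0 0 0 0
After step 5: ants at (1,4),(0,3)
  0 0 0 1 0
  0 0 0 0 1
  0 0 0 0 0
  0 0 0 0 0
  0 0 0 0 0
After step 6: ants at (0,4),(0,4)
  0 0 0 0 3
  0 0 0 0 0
  0 0 0 0 0
  0 0 0 0 0
  0 0 0 0 0

0 0 0 0 3
0 0 0 0 0
0 0 0 0 0
0 0 0 0 0
0 0 0 0 0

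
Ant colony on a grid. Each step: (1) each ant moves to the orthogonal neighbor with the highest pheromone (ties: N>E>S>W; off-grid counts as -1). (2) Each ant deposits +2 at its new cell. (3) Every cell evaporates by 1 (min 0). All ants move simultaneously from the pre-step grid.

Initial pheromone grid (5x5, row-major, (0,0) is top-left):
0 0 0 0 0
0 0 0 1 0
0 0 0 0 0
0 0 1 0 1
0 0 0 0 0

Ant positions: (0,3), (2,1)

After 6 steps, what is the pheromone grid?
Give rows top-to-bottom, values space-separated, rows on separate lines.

After step 1: ants at (1,3),(1,1)
  0 0 0 0 0
  0 1 0 2 0
  0 0 0 0 0
  0 0 0 0 0
  0 0 0 0 0
After step 2: ants at (0,3),(0,1)
  0 1 0 1 0
  0 0 0 1 0
  0 0 0 0 0
  0 0 0 0 0
  0 0 0 0 0
After step 3: ants at (1,3),(0,2)
  0 0 1 0 0
  0 0 0 2 0
  0 0 0 0 0
  0 0 0 0 0
  0 0 0 0 0
After step 4: ants at (0,3),(0,3)
  0 0 0 3 0
  0 0 0 1 0
  0 0 0 0 0
  0 0 0 0 0
  0 0 0 0 0
After step 5: ants at (1,3),(1,3)
  0 0 0 2 0
  0 0 0 4 0
  0 0 0 0 0
  0 0 0 0 0
  0 0 0 0 0
After step 6: ants at (0,3),(0,3)
  0 0 0 5 0
  0 0 0 3 0
  0 0 0 0 0
  0 0 0 0 0
  0 0 0 0 0

0 0 0 5 0
0 0 0 3 0
0 0 0 0 0
0 0 0 0 0
0 0 0 0 0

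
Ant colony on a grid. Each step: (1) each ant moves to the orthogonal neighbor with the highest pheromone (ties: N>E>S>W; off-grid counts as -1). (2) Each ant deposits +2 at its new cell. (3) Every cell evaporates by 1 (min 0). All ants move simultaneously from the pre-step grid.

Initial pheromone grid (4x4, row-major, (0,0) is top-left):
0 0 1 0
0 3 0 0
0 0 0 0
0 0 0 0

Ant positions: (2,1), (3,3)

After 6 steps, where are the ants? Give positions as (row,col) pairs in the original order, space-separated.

Step 1: ant0:(2,1)->N->(1,1) | ant1:(3,3)->N->(2,3)
  grid max=4 at (1,1)
Step 2: ant0:(1,1)->N->(0,1) | ant1:(2,3)->N->(1,3)
  grid max=3 at (1,1)
Step 3: ant0:(0,1)->S->(1,1) | ant1:(1,3)->N->(0,3)
  grid max=4 at (1,1)
Step 4: ant0:(1,1)->N->(0,1) | ant1:(0,3)->S->(1,3)
  grid max=3 at (1,1)
Step 5: ant0:(0,1)->S->(1,1) | ant1:(1,3)->N->(0,3)
  grid max=4 at (1,1)
Step 6: ant0:(1,1)->N->(0,1) | ant1:(0,3)->S->(1,3)
  grid max=3 at (1,1)

(0,1) (1,3)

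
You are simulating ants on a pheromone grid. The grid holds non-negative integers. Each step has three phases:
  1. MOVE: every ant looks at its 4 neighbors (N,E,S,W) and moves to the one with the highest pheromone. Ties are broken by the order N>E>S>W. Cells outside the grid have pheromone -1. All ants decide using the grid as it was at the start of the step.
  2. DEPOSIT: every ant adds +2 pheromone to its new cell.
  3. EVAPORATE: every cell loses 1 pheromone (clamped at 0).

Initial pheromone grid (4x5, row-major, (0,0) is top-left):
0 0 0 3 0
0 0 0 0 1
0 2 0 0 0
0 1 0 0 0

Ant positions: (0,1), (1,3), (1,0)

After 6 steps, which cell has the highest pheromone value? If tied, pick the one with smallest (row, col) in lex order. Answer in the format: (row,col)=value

Step 1: ant0:(0,1)->E->(0,2) | ant1:(1,3)->N->(0,3) | ant2:(1,0)->N->(0,0)
  grid max=4 at (0,3)
Step 2: ant0:(0,2)->E->(0,3) | ant1:(0,3)->W->(0,2) | ant2:(0,0)->E->(0,1)
  grid max=5 at (0,3)
Step 3: ant0:(0,3)->W->(0,2) | ant1:(0,2)->E->(0,3) | ant2:(0,1)->E->(0,2)
  grid max=6 at (0,3)
Step 4: ant0:(0,2)->E->(0,3) | ant1:(0,3)->W->(0,2) | ant2:(0,2)->E->(0,3)
  grid max=9 at (0,3)
Step 5: ant0:(0,3)->W->(0,2) | ant1:(0,2)->E->(0,3) | ant2:(0,3)->W->(0,2)
  grid max=10 at (0,3)
Step 6: ant0:(0,2)->E->(0,3) | ant1:(0,3)->W->(0,2) | ant2:(0,2)->E->(0,3)
  grid max=13 at (0,3)
Final grid:
  0 0 10 13 0
  0 0 0 0 0
  0 0 0 0 0
  0 0 0 0 0
Max pheromone 13 at (0,3)

Answer: (0,3)=13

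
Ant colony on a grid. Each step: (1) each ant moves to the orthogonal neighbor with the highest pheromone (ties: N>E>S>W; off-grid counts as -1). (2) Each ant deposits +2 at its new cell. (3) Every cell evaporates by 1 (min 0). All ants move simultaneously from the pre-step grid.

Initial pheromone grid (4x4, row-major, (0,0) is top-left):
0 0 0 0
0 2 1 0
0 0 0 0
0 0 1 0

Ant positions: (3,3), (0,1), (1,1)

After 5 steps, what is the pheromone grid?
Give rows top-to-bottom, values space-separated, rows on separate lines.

After step 1: ants at (3,2),(1,1),(1,2)
  0 0 0 0
  0 3 2 0
  0 0 0 0
  0 0 2 0
After step 2: ants at (2,2),(1,2),(1,1)
  0 0 0 0
  0 4 3 0
  0 0 1 0
  0 0 1 0
After step 3: ants at (1,2),(1,1),(1,2)
  0 0 0 0
  0 5 6 0
  0 0 0 0
  0 0 0 0
After step 4: ants at (1,1),(1,2),(1,1)
  0 0 0 0
  0 8 7 0
  0 0 0 0
  0 0 0 0
After step 5: ants at (1,2),(1,1),(1,2)
  0 0 0 0
  0 9 10 0
  0 0 0 0
  0 0 0 0

0 0 0 0
0 9 10 0
0 0 0 0
0 0 0 0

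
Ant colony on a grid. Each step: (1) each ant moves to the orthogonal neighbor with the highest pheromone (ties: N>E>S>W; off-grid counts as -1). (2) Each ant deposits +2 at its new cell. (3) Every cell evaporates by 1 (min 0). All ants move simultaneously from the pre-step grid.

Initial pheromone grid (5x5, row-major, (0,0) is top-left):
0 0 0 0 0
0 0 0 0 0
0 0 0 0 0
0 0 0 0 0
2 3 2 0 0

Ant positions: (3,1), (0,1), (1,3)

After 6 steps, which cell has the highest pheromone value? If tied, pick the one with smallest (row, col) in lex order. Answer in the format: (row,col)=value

Answer: (0,2)=6

Derivation:
Step 1: ant0:(3,1)->S->(4,1) | ant1:(0,1)->E->(0,2) | ant2:(1,3)->N->(0,3)
  grid max=4 at (4,1)
Step 2: ant0:(4,1)->E->(4,2) | ant1:(0,2)->E->(0,3) | ant2:(0,3)->W->(0,2)
  grid max=3 at (4,1)
Step 3: ant0:(4,2)->W->(4,1) | ant1:(0,3)->W->(0,2) | ant2:(0,2)->E->(0,3)
  grid max=4 at (4,1)
Step 4: ant0:(4,1)->E->(4,2) | ant1:(0,2)->E->(0,3) | ant2:(0,3)->W->(0,2)
  grid max=4 at (0,2)
Step 5: ant0:(4,2)->W->(4,1) | ant1:(0,3)->W->(0,2) | ant2:(0,2)->E->(0,3)
  grid max=5 at (0,2)
Step 6: ant0:(4,1)->E->(4,2) | ant1:(0,2)->E->(0,3) | ant2:(0,3)->W->(0,2)
  grid max=6 at (0,2)
Final grid:
  0 0 6 6 0
  0 0 0 0 0
  0 0 0 0 0
  0 0 0 0 0
  0 3 2 0 0
Max pheromone 6 at (0,2)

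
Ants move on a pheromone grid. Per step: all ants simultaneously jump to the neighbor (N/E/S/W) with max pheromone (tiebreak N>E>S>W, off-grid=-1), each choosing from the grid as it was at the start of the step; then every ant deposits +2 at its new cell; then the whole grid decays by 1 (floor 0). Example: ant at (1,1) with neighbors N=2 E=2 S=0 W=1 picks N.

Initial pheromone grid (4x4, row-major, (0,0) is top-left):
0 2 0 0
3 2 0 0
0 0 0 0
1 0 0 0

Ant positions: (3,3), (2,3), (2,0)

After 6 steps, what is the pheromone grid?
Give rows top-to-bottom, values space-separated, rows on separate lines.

After step 1: ants at (2,3),(1,3),(1,0)
  0 1 0 0
  4 1 0 1
  0 0 0 1
  0 0 0 0
After step 2: ants at (1,3),(2,3),(1,1)
  0 0 0 0
  3 2 0 2
  0 0 0 2
  0 0 0 0
After step 3: ants at (2,3),(1,3),(1,0)
  0 0 0 0
  4 1 0 3
  0 0 0 3
  0 0 0 0
After step 4: ants at (1,3),(2,3),(1,1)
  0 0 0 0
  3 2 0 4
  0 0 0 4
  0 0 0 0
After step 5: ants at (2,3),(1,3),(1,0)
  0 0 0 0
  4 1 0 5
  0 0 0 5
  0 0 0 0
After step 6: ants at (1,3),(2,3),(1,1)
  0 0 0 0
  3 2 0 6
  0 0 0 6
  0 0 0 0

0 0 0 0
3 2 0 6
0 0 0 6
0 0 0 0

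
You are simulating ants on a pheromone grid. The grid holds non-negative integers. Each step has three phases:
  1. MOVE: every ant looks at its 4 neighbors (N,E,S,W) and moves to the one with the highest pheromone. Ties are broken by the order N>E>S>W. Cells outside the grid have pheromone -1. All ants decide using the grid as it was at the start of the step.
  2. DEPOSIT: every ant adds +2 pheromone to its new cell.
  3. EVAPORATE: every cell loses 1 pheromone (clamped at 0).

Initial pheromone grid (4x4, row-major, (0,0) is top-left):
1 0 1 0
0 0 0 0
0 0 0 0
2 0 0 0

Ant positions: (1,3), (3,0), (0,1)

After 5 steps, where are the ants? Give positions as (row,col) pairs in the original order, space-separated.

Step 1: ant0:(1,3)->N->(0,3) | ant1:(3,0)->N->(2,0) | ant2:(0,1)->E->(0,2)
  grid max=2 at (0,2)
Step 2: ant0:(0,3)->W->(0,2) | ant1:(2,0)->S->(3,0) | ant2:(0,2)->E->(0,3)
  grid max=3 at (0,2)
Step 3: ant0:(0,2)->E->(0,3) | ant1:(3,0)->N->(2,0) | ant2:(0,3)->W->(0,2)
  grid max=4 at (0,2)
Step 4: ant0:(0,3)->W->(0,2) | ant1:(2,0)->S->(3,0) | ant2:(0,2)->E->(0,3)
  grid max=5 at (0,2)
Step 5: ant0:(0,2)->E->(0,3) | ant1:(3,0)->N->(2,0) | ant2:(0,3)->W->(0,2)
  grid max=6 at (0,2)

(0,3) (2,0) (0,2)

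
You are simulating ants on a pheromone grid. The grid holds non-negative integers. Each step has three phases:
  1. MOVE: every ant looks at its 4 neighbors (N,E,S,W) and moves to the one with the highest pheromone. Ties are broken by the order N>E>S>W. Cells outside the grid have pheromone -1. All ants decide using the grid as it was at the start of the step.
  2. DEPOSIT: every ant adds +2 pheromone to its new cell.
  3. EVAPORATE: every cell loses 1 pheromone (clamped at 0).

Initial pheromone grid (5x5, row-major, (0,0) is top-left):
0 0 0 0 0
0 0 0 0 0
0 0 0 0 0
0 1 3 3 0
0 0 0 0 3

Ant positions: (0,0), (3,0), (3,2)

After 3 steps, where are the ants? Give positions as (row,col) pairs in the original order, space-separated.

Step 1: ant0:(0,0)->E->(0,1) | ant1:(3,0)->E->(3,1) | ant2:(3,2)->E->(3,3)
  grid max=4 at (3,3)
Step 2: ant0:(0,1)->E->(0,2) | ant1:(3,1)->E->(3,2) | ant2:(3,3)->W->(3,2)
  grid max=5 at (3,2)
Step 3: ant0:(0,2)->E->(0,3) | ant1:(3,2)->E->(3,3) | ant2:(3,2)->E->(3,3)
  grid max=6 at (3,3)

(0,3) (3,3) (3,3)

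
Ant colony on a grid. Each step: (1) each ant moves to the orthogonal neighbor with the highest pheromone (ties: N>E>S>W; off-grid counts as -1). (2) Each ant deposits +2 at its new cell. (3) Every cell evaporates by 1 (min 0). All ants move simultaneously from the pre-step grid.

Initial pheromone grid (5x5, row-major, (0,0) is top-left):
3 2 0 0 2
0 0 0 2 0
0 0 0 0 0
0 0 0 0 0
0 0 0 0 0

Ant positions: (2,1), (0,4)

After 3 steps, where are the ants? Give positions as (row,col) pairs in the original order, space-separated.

Step 1: ant0:(2,1)->N->(1,1) | ant1:(0,4)->S->(1,4)
  grid max=2 at (0,0)
Step 2: ant0:(1,1)->N->(0,1) | ant1:(1,4)->N->(0,4)
  grid max=2 at (0,1)
Step 3: ant0:(0,1)->W->(0,0) | ant1:(0,4)->S->(1,4)
  grid max=2 at (0,0)

(0,0) (1,4)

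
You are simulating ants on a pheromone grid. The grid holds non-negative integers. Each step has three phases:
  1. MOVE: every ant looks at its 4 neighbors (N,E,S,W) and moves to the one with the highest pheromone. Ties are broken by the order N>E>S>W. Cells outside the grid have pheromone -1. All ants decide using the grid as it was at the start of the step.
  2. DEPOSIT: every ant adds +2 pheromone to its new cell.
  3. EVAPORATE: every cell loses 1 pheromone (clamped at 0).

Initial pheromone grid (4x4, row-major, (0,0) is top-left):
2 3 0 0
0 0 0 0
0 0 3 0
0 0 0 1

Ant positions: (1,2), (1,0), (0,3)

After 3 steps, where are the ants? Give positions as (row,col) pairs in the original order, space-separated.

Step 1: ant0:(1,2)->S->(2,2) | ant1:(1,0)->N->(0,0) | ant2:(0,3)->S->(1,3)
  grid max=4 at (2,2)
Step 2: ant0:(2,2)->N->(1,2) | ant1:(0,0)->E->(0,1) | ant2:(1,3)->N->(0,3)
  grid max=3 at (0,1)
Step 3: ant0:(1,2)->S->(2,2) | ant1:(0,1)->W->(0,0) | ant2:(0,3)->S->(1,3)
  grid max=4 at (2,2)

(2,2) (0,0) (1,3)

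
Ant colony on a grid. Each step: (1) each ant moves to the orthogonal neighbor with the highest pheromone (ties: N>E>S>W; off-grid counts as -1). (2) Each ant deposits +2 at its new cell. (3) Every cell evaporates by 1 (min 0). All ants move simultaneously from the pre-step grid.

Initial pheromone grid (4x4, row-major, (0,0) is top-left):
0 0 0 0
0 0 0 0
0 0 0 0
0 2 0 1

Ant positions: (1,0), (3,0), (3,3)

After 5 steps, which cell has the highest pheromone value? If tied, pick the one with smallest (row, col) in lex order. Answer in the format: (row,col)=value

Step 1: ant0:(1,0)->N->(0,0) | ant1:(3,0)->E->(3,1) | ant2:(3,3)->N->(2,3)
  grid max=3 at (3,1)
Step 2: ant0:(0,0)->E->(0,1) | ant1:(3,1)->N->(2,1) | ant2:(2,3)->N->(1,3)
  grid max=2 at (3,1)
Step 3: ant0:(0,1)->E->(0,2) | ant1:(2,1)->S->(3,1) | ant2:(1,3)->N->(0,3)
  grid max=3 at (3,1)
Step 4: ant0:(0,2)->E->(0,3) | ant1:(3,1)->N->(2,1) | ant2:(0,3)->W->(0,2)
  grid max=2 at (0,2)
Step 5: ant0:(0,3)->W->(0,2) | ant1:(2,1)->S->(3,1) | ant2:(0,2)->E->(0,3)
  grid max=3 at (0,2)
Final grid:
  0 0 3 3
  0 0 0 0
  0 0 0 0
  0 3 0 0
Max pheromone 3 at (0,2)

Answer: (0,2)=3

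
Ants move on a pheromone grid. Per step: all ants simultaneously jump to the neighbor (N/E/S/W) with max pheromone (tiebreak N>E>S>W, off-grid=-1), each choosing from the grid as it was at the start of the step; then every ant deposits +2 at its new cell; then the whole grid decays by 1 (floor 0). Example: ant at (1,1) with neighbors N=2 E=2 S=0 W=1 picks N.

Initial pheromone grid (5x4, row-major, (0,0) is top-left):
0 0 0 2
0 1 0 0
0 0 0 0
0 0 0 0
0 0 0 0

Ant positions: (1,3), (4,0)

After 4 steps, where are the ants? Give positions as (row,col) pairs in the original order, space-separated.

Step 1: ant0:(1,3)->N->(0,3) | ant1:(4,0)->N->(3,0)
  grid max=3 at (0,3)
Step 2: ant0:(0,3)->S->(1,3) | ant1:(3,0)->N->(2,0)
  grid max=2 at (0,3)
Step 3: ant0:(1,3)->N->(0,3) | ant1:(2,0)->N->(1,0)
  grid max=3 at (0,3)
Step 4: ant0:(0,3)->S->(1,3) | ant1:(1,0)->N->(0,0)
  grid max=2 at (0,3)

(1,3) (0,0)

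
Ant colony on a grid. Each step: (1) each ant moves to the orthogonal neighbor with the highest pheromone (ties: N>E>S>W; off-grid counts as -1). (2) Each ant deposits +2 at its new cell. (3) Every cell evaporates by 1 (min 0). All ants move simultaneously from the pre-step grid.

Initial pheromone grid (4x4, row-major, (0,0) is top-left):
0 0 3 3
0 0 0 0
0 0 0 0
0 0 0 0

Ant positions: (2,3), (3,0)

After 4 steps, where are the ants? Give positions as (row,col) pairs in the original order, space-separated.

Step 1: ant0:(2,3)->N->(1,3) | ant1:(3,0)->N->(2,0)
  grid max=2 at (0,2)
Step 2: ant0:(1,3)->N->(0,3) | ant1:(2,0)->N->(1,0)
  grid max=3 at (0,3)
Step 3: ant0:(0,3)->W->(0,2) | ant1:(1,0)->N->(0,0)
  grid max=2 at (0,2)
Step 4: ant0:(0,2)->E->(0,3) | ant1:(0,0)->E->(0,1)
  grid max=3 at (0,3)

(0,3) (0,1)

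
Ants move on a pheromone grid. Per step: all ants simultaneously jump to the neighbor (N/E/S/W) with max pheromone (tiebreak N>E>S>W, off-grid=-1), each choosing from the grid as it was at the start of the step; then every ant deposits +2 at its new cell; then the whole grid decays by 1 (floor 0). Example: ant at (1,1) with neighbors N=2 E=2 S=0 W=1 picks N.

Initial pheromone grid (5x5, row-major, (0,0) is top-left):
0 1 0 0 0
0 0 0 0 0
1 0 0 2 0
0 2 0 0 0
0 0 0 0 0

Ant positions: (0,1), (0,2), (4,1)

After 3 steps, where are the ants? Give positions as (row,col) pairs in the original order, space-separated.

Step 1: ant0:(0,1)->E->(0,2) | ant1:(0,2)->W->(0,1) | ant2:(4,1)->N->(3,1)
  grid max=3 at (3,1)
Step 2: ant0:(0,2)->W->(0,1) | ant1:(0,1)->E->(0,2) | ant2:(3,1)->N->(2,1)
  grid max=3 at (0,1)
Step 3: ant0:(0,1)->E->(0,2) | ant1:(0,2)->W->(0,1) | ant2:(2,1)->S->(3,1)
  grid max=4 at (0,1)

(0,2) (0,1) (3,1)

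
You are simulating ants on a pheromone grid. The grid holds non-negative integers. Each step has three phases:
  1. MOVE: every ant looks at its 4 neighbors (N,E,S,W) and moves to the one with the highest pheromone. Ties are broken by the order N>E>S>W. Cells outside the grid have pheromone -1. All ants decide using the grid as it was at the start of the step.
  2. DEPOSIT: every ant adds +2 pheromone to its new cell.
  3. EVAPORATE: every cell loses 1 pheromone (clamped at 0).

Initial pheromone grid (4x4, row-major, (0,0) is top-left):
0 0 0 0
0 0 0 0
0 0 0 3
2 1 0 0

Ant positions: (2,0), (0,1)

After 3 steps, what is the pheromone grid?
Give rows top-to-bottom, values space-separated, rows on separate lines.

After step 1: ants at (3,0),(0,2)
  0 0 1 0
  0 0 0 0
  0 0 0 2
  3 0 0 0
After step 2: ants at (2,0),(0,3)
  0 0 0 1
  0 0 0 0
  1 0 0 1
  2 0 0 0
After step 3: ants at (3,0),(1,3)
  0 0 0 0
  0 0 0 1
  0 0 0 0
  3 0 0 0

0 0 0 0
0 0 0 1
0 0 0 0
3 0 0 0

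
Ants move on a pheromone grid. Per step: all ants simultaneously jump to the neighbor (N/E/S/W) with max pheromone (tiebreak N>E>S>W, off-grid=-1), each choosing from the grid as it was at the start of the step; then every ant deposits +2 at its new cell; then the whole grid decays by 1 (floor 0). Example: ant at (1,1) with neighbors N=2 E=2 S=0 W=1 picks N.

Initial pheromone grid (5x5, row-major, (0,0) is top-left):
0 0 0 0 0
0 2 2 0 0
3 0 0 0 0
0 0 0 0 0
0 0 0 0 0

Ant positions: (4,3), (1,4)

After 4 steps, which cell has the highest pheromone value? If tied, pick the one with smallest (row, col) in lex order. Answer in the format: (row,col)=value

Answer: (0,3)=1

Derivation:
Step 1: ant0:(4,3)->N->(3,3) | ant1:(1,4)->N->(0,4)
  grid max=2 at (2,0)
Step 2: ant0:(3,3)->N->(2,3) | ant1:(0,4)->S->(1,4)
  grid max=1 at (1,4)
Step 3: ant0:(2,3)->N->(1,3) | ant1:(1,4)->N->(0,4)
  grid max=1 at (0,4)
Step 4: ant0:(1,3)->N->(0,3) | ant1:(0,4)->S->(1,4)
  grid max=1 at (0,3)
Final grid:
  0 0 0 1 0
  0 0 0 0 1
  0 0 0 0 0
  0 0 0 0 0
  0 0 0 0 0
Max pheromone 1 at (0,3)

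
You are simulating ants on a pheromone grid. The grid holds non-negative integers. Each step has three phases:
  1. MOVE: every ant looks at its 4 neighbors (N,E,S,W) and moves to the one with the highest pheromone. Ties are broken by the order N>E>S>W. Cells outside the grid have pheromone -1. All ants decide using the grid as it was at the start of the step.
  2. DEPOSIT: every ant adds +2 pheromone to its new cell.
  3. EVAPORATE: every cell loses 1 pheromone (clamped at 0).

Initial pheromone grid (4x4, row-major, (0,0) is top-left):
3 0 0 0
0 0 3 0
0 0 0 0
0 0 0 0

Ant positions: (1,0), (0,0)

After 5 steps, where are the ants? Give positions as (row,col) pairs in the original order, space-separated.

Step 1: ant0:(1,0)->N->(0,0) | ant1:(0,0)->E->(0,1)
  grid max=4 at (0,0)
Step 2: ant0:(0,0)->E->(0,1) | ant1:(0,1)->W->(0,0)
  grid max=5 at (0,0)
Step 3: ant0:(0,1)->W->(0,0) | ant1:(0,0)->E->(0,1)
  grid max=6 at (0,0)
Step 4: ant0:(0,0)->E->(0,1) | ant1:(0,1)->W->(0,0)
  grid max=7 at (0,0)
Step 5: ant0:(0,1)->W->(0,0) | ant1:(0,0)->E->(0,1)
  grid max=8 at (0,0)

(0,0) (0,1)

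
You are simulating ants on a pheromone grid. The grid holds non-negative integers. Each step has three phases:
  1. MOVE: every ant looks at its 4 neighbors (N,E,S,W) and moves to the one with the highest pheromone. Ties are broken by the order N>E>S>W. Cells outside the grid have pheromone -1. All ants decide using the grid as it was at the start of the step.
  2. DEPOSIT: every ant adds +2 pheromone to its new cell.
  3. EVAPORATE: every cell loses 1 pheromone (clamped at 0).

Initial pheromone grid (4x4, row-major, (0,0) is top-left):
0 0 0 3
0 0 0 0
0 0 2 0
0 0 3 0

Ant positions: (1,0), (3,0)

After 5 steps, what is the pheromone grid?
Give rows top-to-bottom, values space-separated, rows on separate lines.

After step 1: ants at (0,0),(2,0)
  1 0 0 2
  0 0 0 0
  1 0 1 0
  0 0 2 0
After step 2: ants at (0,1),(1,0)
  0 1 0 1
  1 0 0 0
  0 0 0 0
  0 0 1 0
After step 3: ants at (0,2),(0,0)
  1 0 1 0
  0 0 0 0
  0 0 0 0
  0 0 0 0
After step 4: ants at (0,3),(0,1)
  0 1 0 1
  0 0 0 0
  0 0 0 0
  0 0 0 0
After step 5: ants at (1,3),(0,2)
  0 0 1 0
  0 0 0 1
  0 0 0 0
  0 0 0 0

0 0 1 0
0 0 0 1
0 0 0 0
0 0 0 0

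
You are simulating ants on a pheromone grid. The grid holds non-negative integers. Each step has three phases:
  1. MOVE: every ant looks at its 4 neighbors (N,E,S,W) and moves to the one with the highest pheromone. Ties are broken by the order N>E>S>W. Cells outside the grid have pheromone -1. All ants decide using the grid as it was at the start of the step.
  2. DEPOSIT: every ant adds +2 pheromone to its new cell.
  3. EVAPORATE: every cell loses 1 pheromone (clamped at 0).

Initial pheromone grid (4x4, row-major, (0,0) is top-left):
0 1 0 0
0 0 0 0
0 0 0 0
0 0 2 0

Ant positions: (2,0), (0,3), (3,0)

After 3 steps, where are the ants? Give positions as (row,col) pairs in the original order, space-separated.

Step 1: ant0:(2,0)->N->(1,0) | ant1:(0,3)->S->(1,3) | ant2:(3,0)->N->(2,0)
  grid max=1 at (1,0)
Step 2: ant0:(1,0)->S->(2,0) | ant1:(1,3)->N->(0,3) | ant2:(2,0)->N->(1,0)
  grid max=2 at (1,0)
Step 3: ant0:(2,0)->N->(1,0) | ant1:(0,3)->S->(1,3) | ant2:(1,0)->S->(2,0)
  grid max=3 at (1,0)

(1,0) (1,3) (2,0)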